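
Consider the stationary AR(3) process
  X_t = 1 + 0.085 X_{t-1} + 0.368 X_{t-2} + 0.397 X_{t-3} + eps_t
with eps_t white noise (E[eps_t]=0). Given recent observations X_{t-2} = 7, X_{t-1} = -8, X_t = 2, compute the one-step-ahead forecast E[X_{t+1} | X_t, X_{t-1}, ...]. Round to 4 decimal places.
E[X_{t+1} \mid \mathcal F_t] = 1.0050

For an AR(p) model X_t = c + sum_i phi_i X_{t-i} + eps_t, the
one-step-ahead conditional mean is
  E[X_{t+1} | X_t, ...] = c + sum_i phi_i X_{t+1-i}.
Substitute known values:
  E[X_{t+1} | ...] = 1 + (0.085) * (2) + (0.368) * (-8) + (0.397) * (7)
                   = 1.0050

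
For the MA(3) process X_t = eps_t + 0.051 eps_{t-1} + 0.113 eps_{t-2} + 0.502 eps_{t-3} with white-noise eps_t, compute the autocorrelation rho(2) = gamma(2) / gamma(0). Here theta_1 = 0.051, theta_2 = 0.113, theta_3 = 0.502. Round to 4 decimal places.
\rho(2) = 0.1094

For an MA(q) process with theta_0 = 1, the autocovariance is
  gamma(k) = sigma^2 * sum_{i=0..q-k} theta_i * theta_{i+k},
and rho(k) = gamma(k) / gamma(0). Sigma^2 cancels.
  numerator   = (1)*(0.113) + (0.051)*(0.502) = 0.138602.
  denominator = (1)^2 + (0.051)^2 + (0.113)^2 + (0.502)^2 = 1.267374.
  rho(2) = 0.138602 / 1.267374 = 0.1094.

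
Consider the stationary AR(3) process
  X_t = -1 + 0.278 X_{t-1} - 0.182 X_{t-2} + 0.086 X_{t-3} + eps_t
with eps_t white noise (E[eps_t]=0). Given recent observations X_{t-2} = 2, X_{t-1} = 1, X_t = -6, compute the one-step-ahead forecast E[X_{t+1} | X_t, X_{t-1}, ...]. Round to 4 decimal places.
E[X_{t+1} \mid \mathcal F_t] = -2.6780

For an AR(p) model X_t = c + sum_i phi_i X_{t-i} + eps_t, the
one-step-ahead conditional mean is
  E[X_{t+1} | X_t, ...] = c + sum_i phi_i X_{t+1-i}.
Substitute known values:
  E[X_{t+1} | ...] = -1 + (0.278) * (-6) + (-0.182) * (1) + (0.086) * (2)
                   = -2.6780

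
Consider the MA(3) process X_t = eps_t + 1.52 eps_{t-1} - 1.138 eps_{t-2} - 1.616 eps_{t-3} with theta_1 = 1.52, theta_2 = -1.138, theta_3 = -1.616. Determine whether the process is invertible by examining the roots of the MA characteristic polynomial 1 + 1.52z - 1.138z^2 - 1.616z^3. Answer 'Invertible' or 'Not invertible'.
\text{Not invertible}

The MA(q) characteristic polynomial is P(z) = 1 + 1.52z - 1.138z^2 - 1.616z^3.
Invertibility requires all roots to lie outside the unit circle, i.e. |z| > 1 for every root.
Degree 3: look for a simple real root z0 first, then factor out (1 - z/z0) and solve the remaining quadratic.
Testing z0 = -0.625: P(-0.625) = 1 + (1.52)(-0.625) + (-1.138)(-0.625)^2 + (-1.616)(-0.625)^3
  = 1 + (-0.95) + (-0.444531) + (0.394531) = 0.  So z_0 = -0.625 is a root, |z_0| = 0.625.
Divide out the factor (1 + 1.6 z) = (1 - z/z0) (since 1/z0 = -1.6):
  P(z) = (1 + 1.6 z)(1 + (-0.08) z + (-1.01) z^2)
  [check: z-coef -0.08 - (-1.6) = 1.52; z^2-coef -1.01 - (-1.6)(-0.08) = -1.138; z^3-coef -(-1.6)(-1.01) = -1.616.]
Remaining roots from the quadratic factor 1 + (-0.08) z + (-1.01) z^2:
  Set 1 + (-0.08) z + (-1.01) z^2 = 0, i.e. a z^2 + b z + c = 0 with a = -1.01, b = -0.08, c = 1.
  Discriminant D = b^2 - 4ac = (-0.08)^2 - 4*(-1.01)*1 = 0.0064 - (-4.04) = 4.0464.
  D >= 0, so the roots are real: z = (-b +/- sqrt(D)) / (2a) = (0.08 +/- 2.011567) / (-2.02).
    z_1 = (0.08 + 2.011567) / (-2.02) = -1.0354,   |z_1| = 1.0354.
    z_2 = (0.08 - 2.011567) / (-2.02) = 0.9562,   |z_2| = 0.9562.
Moduli of all roots: 0.6250, 1.0354, 0.9562.
All moduli strictly greater than 1? No.
Verdict: Not invertible.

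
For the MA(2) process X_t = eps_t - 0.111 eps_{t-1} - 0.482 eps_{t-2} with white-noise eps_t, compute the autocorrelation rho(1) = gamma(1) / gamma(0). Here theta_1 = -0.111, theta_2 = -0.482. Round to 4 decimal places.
\rho(1) = -0.0462

For an MA(q) process with theta_0 = 1, the autocovariance is
  gamma(k) = sigma^2 * sum_{i=0..q-k} theta_i * theta_{i+k},
and rho(k) = gamma(k) / gamma(0). Sigma^2 cancels.
  numerator   = (1)*(-0.111) + (-0.111)*(-0.482) = -0.057498.
  denominator = (1)^2 + (-0.111)^2 + (-0.482)^2 = 1.244645.
  rho(1) = -0.057498 / 1.244645 = -0.0462.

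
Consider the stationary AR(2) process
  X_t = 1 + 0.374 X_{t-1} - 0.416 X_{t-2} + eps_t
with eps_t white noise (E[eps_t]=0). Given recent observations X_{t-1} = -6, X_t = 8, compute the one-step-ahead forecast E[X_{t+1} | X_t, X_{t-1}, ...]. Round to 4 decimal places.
E[X_{t+1} \mid \mathcal F_t] = 6.4880

For an AR(p) model X_t = c + sum_i phi_i X_{t-i} + eps_t, the
one-step-ahead conditional mean is
  E[X_{t+1} | X_t, ...] = c + sum_i phi_i X_{t+1-i}.
Substitute known values:
  E[X_{t+1} | ...] = 1 + (0.374) * (8) + (-0.416) * (-6)
                   = 6.4880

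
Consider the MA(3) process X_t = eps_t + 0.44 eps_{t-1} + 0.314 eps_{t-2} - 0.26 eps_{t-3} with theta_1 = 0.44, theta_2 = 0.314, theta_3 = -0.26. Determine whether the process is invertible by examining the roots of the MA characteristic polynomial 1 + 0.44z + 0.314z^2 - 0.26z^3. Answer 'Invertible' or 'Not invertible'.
\text{Invertible}

The MA(q) characteristic polynomial is P(z) = 1 + 0.44z + 0.314z^2 - 0.26z^3.
Invertibility requires all roots to lie outside the unit circle, i.e. |z| > 1 for every root.
Degree 3: look for a simple real root z0 first, then factor out (1 - z/z0) and solve the remaining quadratic.
Testing z0 = 2.5: P(2.5) = 1 + (0.44)(2.5) + (0.314)(2.5)^2 + (-0.26)(2.5)^3
  = 1 + (1.1) + (1.9625) + (-4.0625) = 0.  So z_0 = 2.5 is a root, |z_0| = 2.5.
Divide out the factor (1 - 0.4 z) = (1 - z/z0) (since 1/z0 = 0.4):
  P(z) = (1 - 0.4 z)(1 + (0.84) z + (0.65) z^2)
  [check: z-coef 0.84 - (0.4) = 0.44; z^2-coef 0.65 - (0.4)(0.84) = 0.314; z^3-coef -(0.4)(0.65) = -0.26.]
Remaining roots from the quadratic factor 1 + (0.84) z + (0.65) z^2:
  Set 1 + (0.84) z + (0.65) z^2 = 0, i.e. a z^2 + b z + c = 0 with a = 0.65, b = 0.84, c = 1.
  Discriminant D = b^2 - 4ac = (0.84)^2 - 4*(0.65)*1 = 0.7056 - (2.6) = -1.8944.
  D < 0, so the roots are the complex-conjugate pair z = (-b +/- i sqrt(-D)) / (2a) = -0.6462 +/- 1.0587i.
  For a conjugate pair |z|^2 = z * conj(z) = (product of roots) = c/a = 1/(0.65) = 1.538462, so |z| = sqrt(1.538462) = 1.2403 for both roots.
Moduli of all roots: 2.5000, 1.2403, 1.2403.
All moduli strictly greater than 1? Yes.
Verdict: Invertible.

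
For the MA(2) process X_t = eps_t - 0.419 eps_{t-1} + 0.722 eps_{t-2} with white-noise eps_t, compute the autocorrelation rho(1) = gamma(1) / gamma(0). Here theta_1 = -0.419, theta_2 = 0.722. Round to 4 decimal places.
\rho(1) = -0.4252

For an MA(q) process with theta_0 = 1, the autocovariance is
  gamma(k) = sigma^2 * sum_{i=0..q-k} theta_i * theta_{i+k},
and rho(k) = gamma(k) / gamma(0). Sigma^2 cancels.
  numerator   = (1)*(-0.419) + (-0.419)*(0.722) = -0.721518.
  denominator = (1)^2 + (-0.419)^2 + (0.722)^2 = 1.696845.
  rho(1) = -0.721518 / 1.696845 = -0.4252.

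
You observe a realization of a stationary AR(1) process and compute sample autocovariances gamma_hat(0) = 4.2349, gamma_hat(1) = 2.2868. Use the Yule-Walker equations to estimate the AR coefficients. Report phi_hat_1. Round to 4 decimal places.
\hat\phi_{1} = 0.5400

The Yule-Walker equations for an AR(p) process read, in matrix form,
  Gamma_p phi = r_p,   with   (Gamma_p)_{ij} = gamma(|i - j|),
                       (r_p)_i = gamma(i),   i,j = 1..p.
Substitute the sample gammas (Toeplitz matrix and right-hand side of size 1):
  Gamma_p = [[4.2349]]
  r_p     = [2.2868]
With p = 1 this is the single equation gamma(0) phi_1 = gamma(1):
  phi_hat_1 = gamma(1) / gamma(0) = 2.2868 / 4.2349 = 0.5400.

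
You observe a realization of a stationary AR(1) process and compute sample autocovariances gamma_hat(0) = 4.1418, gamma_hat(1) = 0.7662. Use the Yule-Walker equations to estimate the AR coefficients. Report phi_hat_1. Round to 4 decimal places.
\hat\phi_{1} = 0.1850

The Yule-Walker equations for an AR(p) process read, in matrix form,
  Gamma_p phi = r_p,   with   (Gamma_p)_{ij} = gamma(|i - j|),
                       (r_p)_i = gamma(i),   i,j = 1..p.
Substitute the sample gammas (Toeplitz matrix and right-hand side of size 1):
  Gamma_p = [[4.1418]]
  r_p     = [0.7662]
With p = 1 this is the single equation gamma(0) phi_1 = gamma(1):
  phi_hat_1 = gamma(1) / gamma(0) = 0.7662 / 4.1418 = 0.1850.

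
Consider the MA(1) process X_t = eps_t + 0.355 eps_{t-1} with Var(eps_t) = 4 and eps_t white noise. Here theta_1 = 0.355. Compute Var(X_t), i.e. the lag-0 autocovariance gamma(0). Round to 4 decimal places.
\gamma(0) = 4.5041

For an MA(q) process X_t = eps_t + sum_i theta_i eps_{t-i} with
Var(eps_t) = sigma^2, the variance is
  gamma(0) = sigma^2 * (1 + sum_i theta_i^2).
  sum_i theta_i^2 = (0.355)^2 = 0.126025.
  gamma(0) = 4 * (1 + 0.126025) = 4 * 1.126025 = 4.5041.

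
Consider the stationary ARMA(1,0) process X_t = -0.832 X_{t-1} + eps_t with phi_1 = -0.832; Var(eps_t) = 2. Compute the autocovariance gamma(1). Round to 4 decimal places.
\gamma(1) = -5.4065

Multiply the model equation by X_{t-k} and take expectations. With theta_0 = psi_0 = 1 and psi_j the MA(infinity) weights, this gives
  gamma(k) - sum_i phi_i gamma(k-i) = c_k,
  c_k = sigma^2 * sum_{j=k..q} theta_j psi_{j-k}   (c_k = 0 for k > q),
using gamma(-m) = gamma(m).
Pure AR (q = 0): c_0 = sigma^2 = 2, c_k = 0 for k >= 1.
Equations for k = 0 and k = 1 (AR order 1):
  gamma(0) = phi_1 gamma(1) + c_0
  gamma(1) = phi_1 gamma(0) + c_1
Substituting the second into the first: gamma(0) (1 - phi_1^2) = c_0 + phi_1 c_1, so
  gamma(0) = c_0 / (1 - phi_1^2) = 2 / (1 - (-0.832)^2) = 2 / 0.307776 = 6.498232.
  gamma(1) = phi_1 gamma(0) = (-0.832)(6.498232) = -5.406529.
Therefore gamma(1) = -5.4065 (to 4 decimal places).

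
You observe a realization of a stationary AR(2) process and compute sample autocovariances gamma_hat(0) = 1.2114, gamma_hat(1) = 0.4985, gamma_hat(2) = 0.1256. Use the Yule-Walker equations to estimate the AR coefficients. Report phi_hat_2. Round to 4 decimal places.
\hat\phi_{2} = -0.0790

The Yule-Walker equations for an AR(p) process read, in matrix form,
  Gamma_p phi = r_p,   with   (Gamma_p)_{ij} = gamma(|i - j|),
                       (r_p)_i = gamma(i),   i,j = 1..p.
Substitute the sample gammas (Toeplitz matrix and right-hand side of size 2):
  Gamma_p = [[1.2114, 0.4985], [0.4985, 1.2114]]
  r_p     = [0.4985, 0.1256]
Written out:
  1.2114 phi_1 + 0.4985 phi_2 = 0.4985
  0.4985 phi_1 + 1.2114 phi_2 = 0.1256
Solve by Cramer's rule:
  det = gamma(0)^2 - gamma(1)^2 = (1.2114)^2 - (0.4985)^2 = 1.46748996 - 0.24850225 = 1.21898771
  phi_hat_1 = [gamma(1) gamma(0) - gamma(1) gamma(2)] / det = [(0.4985)(1.2114) - (0.4985)(0.1256)] / 1.21898771 = 0.5412713 / 1.21898771 = 0.444
  phi_hat_2 = [gamma(0) gamma(2) - gamma(1)^2] / det = [(1.2114)(0.1256) - (0.4985)^2] / 1.21898771 = -0.09635041 / 1.21898771 = -0.079
So phi_hat = [0.4440, -0.0790].
Therefore phi_hat_2 = -0.0790.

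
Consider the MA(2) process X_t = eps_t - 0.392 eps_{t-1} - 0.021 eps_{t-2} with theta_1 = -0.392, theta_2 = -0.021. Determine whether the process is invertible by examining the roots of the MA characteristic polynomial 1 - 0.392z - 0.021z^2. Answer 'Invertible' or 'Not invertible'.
\text{Invertible}

The MA(q) characteristic polynomial is P(z) = 1 - 0.392z - 0.021z^2.
Invertibility requires all roots to lie outside the unit circle, i.e. |z| > 1 for every root.
Set 1 + (-0.392) z + (-0.021) z^2 = 0, i.e. a z^2 + b z + c = 0 with a = -0.021, b = -0.392, c = 1.
Discriminant D = b^2 - 4ac = (-0.392)^2 - 4*(-0.021)*1 = 0.153664 - (-0.084) = 0.237664.
D >= 0, so the roots are real: z = (-b +/- sqrt(D)) / (2a) = (0.392 +/- 0.487508) / (-0.042).
  z_1 = (0.392 + 0.487508) / (-0.042) = -20.9407,   |z_1| = 20.9407.
  z_2 = (0.392 - 0.487508) / (-0.042) = 2.274,   |z_2| = 2.274.
Moduli of all roots: 20.9407, 2.2740.
All moduli strictly greater than 1? Yes.
Verdict: Invertible.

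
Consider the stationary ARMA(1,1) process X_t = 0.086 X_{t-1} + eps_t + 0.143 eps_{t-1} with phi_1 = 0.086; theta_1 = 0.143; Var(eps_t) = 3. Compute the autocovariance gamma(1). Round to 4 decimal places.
\gamma(1) = 0.7006

Multiply the model equation by X_{t-k} and take expectations. With theta_0 = psi_0 = 1 and psi_j the MA(infinity) weights, this gives
  gamma(k) - sum_i phi_i gamma(k-i) = c_k,
  c_k = sigma^2 * sum_{j=k..q} theta_j psi_{j-k}   (c_k = 0 for k > q),
using gamma(-m) = gamma(m).
psi-weights needed (psi_j = theta_j + sum_i phi_i psi_{j-i}):
  psi_1 = theta_1 + phi_1 = 0.143 + (0.086) = 0.229
Right-hand sides:
  c_0 = sigma^2 (1 + theta_1 psi_1) = 3 * (1 + (0.143)(0.229)) = 3 * 1.032747 = 3.098241
  c_1 = sigma^2 theta_1 = 3 * (0.143) = 0.429
  c_2 = 0
Equations for k = 0 and k = 1 (AR order 1):
  gamma(0) = phi_1 gamma(1) + c_0
  gamma(1) = phi_1 gamma(0) + c_1
Substituting the second into the first: gamma(0) (1 - phi_1^2) = c_0 + phi_1 c_1, so
  gamma(0) = (c_0 + phi_1 c_1) / (1 - phi_1^2) = (3.098241 + (0.086)(0.429)) / (1 - (0.086)^2) = 3.135135 / 0.992604 = 3.158495.
  gamma(1) = phi_1 gamma(0) + c_1 = (0.086)(3.158495) + (0.429) = 0.700631.
Therefore gamma(1) = 0.7006 (to 4 decimal places).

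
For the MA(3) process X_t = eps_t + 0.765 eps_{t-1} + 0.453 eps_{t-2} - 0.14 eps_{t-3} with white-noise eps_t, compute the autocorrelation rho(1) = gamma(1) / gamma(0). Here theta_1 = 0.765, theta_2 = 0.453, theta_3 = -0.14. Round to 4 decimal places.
\rho(1) = 0.5791

For an MA(q) process with theta_0 = 1, the autocovariance is
  gamma(k) = sigma^2 * sum_{i=0..q-k} theta_i * theta_{i+k},
and rho(k) = gamma(k) / gamma(0). Sigma^2 cancels.
  numerator   = (1)*(0.765) + (0.765)*(0.453) + (0.453)*(-0.14) = 1.048125.
  denominator = (1)^2 + (0.765)^2 + (0.453)^2 + (-0.14)^2 = 1.810034.
  rho(1) = 1.048125 / 1.810034 = 0.5791.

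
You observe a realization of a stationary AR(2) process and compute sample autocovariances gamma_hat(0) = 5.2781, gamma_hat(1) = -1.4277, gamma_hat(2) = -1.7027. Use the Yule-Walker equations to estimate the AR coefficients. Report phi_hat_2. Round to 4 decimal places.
\hat\phi_{2} = -0.4270

The Yule-Walker equations for an AR(p) process read, in matrix form,
  Gamma_p phi = r_p,   with   (Gamma_p)_{ij} = gamma(|i - j|),
                       (r_p)_i = gamma(i),   i,j = 1..p.
Substitute the sample gammas (Toeplitz matrix and right-hand side of size 2):
  Gamma_p = [[5.2781, -1.4277], [-1.4277, 5.2781]]
  r_p     = [-1.4277, -1.7027]
Written out:
  5.2781 phi_1 - 1.4277 phi_2 = -1.4277
  -1.4277 phi_1 + 5.2781 phi_2 = -1.7027
Solve by Cramer's rule:
  det = gamma(0)^2 - gamma(1)^2 = (5.2781)^2 - (-1.4277)^2 = 27.85833961 - 2.03832729 = 25.82001232
  phi_hat_1 = [gamma(1) gamma(0) - gamma(1) gamma(2)] / det = [(-1.4277)(5.2781) - (-1.4277)(-1.7027)] / 25.82001232 = -9.96648816 / 25.82001232 = -0.386
  phi_hat_2 = [gamma(0) gamma(2) - gamma(1)^2] / det = [(5.2781)(-1.7027) - (-1.4277)^2] / 25.82001232 = -11.02534816 / 25.82001232 = -0.427
So phi_hat = [-0.3860, -0.4270].
Therefore phi_hat_2 = -0.4270.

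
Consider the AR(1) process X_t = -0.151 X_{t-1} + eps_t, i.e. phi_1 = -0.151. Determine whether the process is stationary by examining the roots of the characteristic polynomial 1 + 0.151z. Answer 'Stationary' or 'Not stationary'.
\text{Stationary}

The AR(p) characteristic polynomial is P(z) = 1 + 0.151z.
Stationarity requires all roots to lie outside the unit circle, i.e. |z| > 1 for every root.
This is linear in z: 1 + (0.151) z = 0  =>  z = -1/(0.151) = -6.622517,  |z| = 6.622517.
Moduli of all roots: 6.6225.
All moduli strictly greater than 1? Yes.
Verdict: Stationary.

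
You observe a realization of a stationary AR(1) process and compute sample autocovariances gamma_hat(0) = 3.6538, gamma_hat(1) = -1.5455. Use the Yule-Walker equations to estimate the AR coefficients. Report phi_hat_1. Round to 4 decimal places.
\hat\phi_{1} = -0.4230

The Yule-Walker equations for an AR(p) process read, in matrix form,
  Gamma_p phi = r_p,   with   (Gamma_p)_{ij} = gamma(|i - j|),
                       (r_p)_i = gamma(i),   i,j = 1..p.
Substitute the sample gammas (Toeplitz matrix and right-hand side of size 1):
  Gamma_p = [[3.6538]]
  r_p     = [-1.5455]
With p = 1 this is the single equation gamma(0) phi_1 = gamma(1):
  phi_hat_1 = gamma(1) / gamma(0) = -1.5455 / 3.6538 = -0.4230.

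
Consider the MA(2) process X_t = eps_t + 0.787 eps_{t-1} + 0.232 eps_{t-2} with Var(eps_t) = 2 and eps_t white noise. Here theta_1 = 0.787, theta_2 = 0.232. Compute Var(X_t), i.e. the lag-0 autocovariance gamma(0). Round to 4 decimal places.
\gamma(0) = 3.3464

For an MA(q) process X_t = eps_t + sum_i theta_i eps_{t-i} with
Var(eps_t) = sigma^2, the variance is
  gamma(0) = sigma^2 * (1 + sum_i theta_i^2).
  sum_i theta_i^2 = (0.787)^2 + (0.232)^2 = 0.619369 + 0.053824 = 0.673193.
  gamma(0) = 2 * (1 + 0.673193) = 2 * 1.673193 = 3.346386, which rounds to 3.3464.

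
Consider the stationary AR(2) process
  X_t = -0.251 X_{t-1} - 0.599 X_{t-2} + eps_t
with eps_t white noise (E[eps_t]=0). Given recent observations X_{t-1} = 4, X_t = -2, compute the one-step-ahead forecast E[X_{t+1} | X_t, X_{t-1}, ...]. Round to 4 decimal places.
E[X_{t+1} \mid \mathcal F_t] = -1.8940

For an AR(p) model X_t = c + sum_i phi_i X_{t-i} + eps_t, the
one-step-ahead conditional mean is
  E[X_{t+1} | X_t, ...] = c + sum_i phi_i X_{t+1-i}.
Substitute known values:
  E[X_{t+1} | ...] = (-0.251) * (-2) + (-0.599) * (4)
                   = -1.8940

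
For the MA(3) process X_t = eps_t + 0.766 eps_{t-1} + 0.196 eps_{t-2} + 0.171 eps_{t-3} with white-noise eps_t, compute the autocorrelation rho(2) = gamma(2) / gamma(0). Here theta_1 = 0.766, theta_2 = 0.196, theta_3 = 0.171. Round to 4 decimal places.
\rho(2) = 0.1976

For an MA(q) process with theta_0 = 1, the autocovariance is
  gamma(k) = sigma^2 * sum_{i=0..q-k} theta_i * theta_{i+k},
and rho(k) = gamma(k) / gamma(0). Sigma^2 cancels.
  numerator   = (1)*(0.196) + (0.766)*(0.171) = 0.326986.
  denominator = (1)^2 + (0.766)^2 + (0.196)^2 + (0.171)^2 = 1.654413.
  rho(2) = 0.326986 / 1.654413 = 0.1976.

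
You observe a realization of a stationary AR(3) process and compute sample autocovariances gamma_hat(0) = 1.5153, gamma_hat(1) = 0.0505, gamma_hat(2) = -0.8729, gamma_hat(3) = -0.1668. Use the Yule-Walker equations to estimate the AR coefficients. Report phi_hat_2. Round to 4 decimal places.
\hat\phi_{2} = -0.5730

The Yule-Walker equations for an AR(p) process read, in matrix form,
  Gamma_p phi = r_p,   with   (Gamma_p)_{ij} = gamma(|i - j|),
                       (r_p)_i = gamma(i),   i,j = 1..p.
Substitute the sample gammas (Toeplitz matrix and right-hand side of size 3):
  Gamma_p = [[1.5153, 0.0505, -0.8729], [0.0505, 1.5153, 0.0505], [-0.8729, 0.0505, 1.5153]]
  r_p     = [0.0505, -0.8729, -0.1668]
Written out (R1..R3):
  (R1) 1.5153 phi_1 + 0.0505 phi_2 - 0.8729 phi_3 = 0.0505
  (R2) 0.0505 phi_1 + 1.5153 phi_2 + 0.0505 phi_3 = -0.8729
  (R3) -0.8729 phi_1 + 0.0505 phi_2 + 1.5153 phi_3 = -0.1668
Gaussian elimination:
  R2 <- R2 - (0.0505/1.5153) R1 = R2 - (0.033327) R1:  1.513617 phi_2 + 0.079591 phi_3 = -0.874583
  R3 <- R3 - (-0.8729/1.5153) R1 = R3 - (-0.576058) R1:  0.079591 phi_2 + 1.012459 phi_3 = -0.137709
  R3 <- R3 - (0.079591/1.513617) R2 = R3 - (0.052583) R2:  1.008274 phi_3 = -0.091721
Back-substitution:
  phi_hat_3 = -0.091721 / 1.008274 = -0.090968
  phi_hat_2 = (-0.874583 - (0.079591)(-0.090968)) / 1.513617 = -0.573027
  phi_hat_1 = (0.0505 - (0.0505)(-0.573027) - (-0.8729)(-0.090968)) / 1.5153 = 0.000021
So phi_hat = [0.0000, -0.5730, -0.0910].
Therefore phi_hat_2 = -0.5730.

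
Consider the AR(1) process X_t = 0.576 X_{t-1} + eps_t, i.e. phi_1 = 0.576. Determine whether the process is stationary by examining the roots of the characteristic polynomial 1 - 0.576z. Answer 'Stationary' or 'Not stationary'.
\text{Stationary}

The AR(p) characteristic polynomial is P(z) = 1 - 0.576z.
Stationarity requires all roots to lie outside the unit circle, i.e. |z| > 1 for every root.
This is linear in z: 1 + (-0.576) z = 0  =>  z = -1/(-0.576) = 1.736111,  |z| = 1.736111.
Moduli of all roots: 1.7361.
All moduli strictly greater than 1? Yes.
Verdict: Stationary.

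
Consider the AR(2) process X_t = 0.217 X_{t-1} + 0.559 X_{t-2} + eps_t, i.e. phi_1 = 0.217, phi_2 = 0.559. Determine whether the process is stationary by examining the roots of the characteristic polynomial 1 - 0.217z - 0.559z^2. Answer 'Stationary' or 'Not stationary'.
\text{Stationary}

The AR(p) characteristic polynomial is P(z) = 1 - 0.217z - 0.559z^2.
Stationarity requires all roots to lie outside the unit circle, i.e. |z| > 1 for every root.
Set 1 + (-0.217) z + (-0.559) z^2 = 0, i.e. a z^2 + b z + c = 0 with a = -0.559, b = -0.217, c = 1.
Discriminant D = b^2 - 4ac = (-0.217)^2 - 4*(-0.559)*1 = 0.047089 - (-2.236) = 2.283089.
D >= 0, so the roots are real: z = (-b +/- sqrt(D)) / (2a) = (0.217 +/- 1.510989) / (-1.118).
  z_1 = (0.217 + 1.510989) / (-1.118) = -1.5456,   |z_1| = 1.5456.
  z_2 = (0.217 - 1.510989) / (-1.118) = 1.1574,   |z_2| = 1.1574.
Moduli of all roots: 1.5456, 1.1574.
All moduli strictly greater than 1? Yes.
Verdict: Stationary.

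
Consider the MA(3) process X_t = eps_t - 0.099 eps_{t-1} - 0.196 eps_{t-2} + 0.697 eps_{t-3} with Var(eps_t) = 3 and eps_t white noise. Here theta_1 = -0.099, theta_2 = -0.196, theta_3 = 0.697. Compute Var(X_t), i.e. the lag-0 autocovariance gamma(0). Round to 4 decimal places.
\gamma(0) = 4.6021

For an MA(q) process X_t = eps_t + sum_i theta_i eps_{t-i} with
Var(eps_t) = sigma^2, the variance is
  gamma(0) = sigma^2 * (1 + sum_i theta_i^2).
  sum_i theta_i^2 = (-0.099)^2 + (-0.196)^2 + (0.697)^2 = 0.009801 + 0.038416 + 0.485809 = 0.534026.
  gamma(0) = 3 * (1 + 0.534026) = 3 * 1.534026 = 4.602078, which rounds to 4.6021.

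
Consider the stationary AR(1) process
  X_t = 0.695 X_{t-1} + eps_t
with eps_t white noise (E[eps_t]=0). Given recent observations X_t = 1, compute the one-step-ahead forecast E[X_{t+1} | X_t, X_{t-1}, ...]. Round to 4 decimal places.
E[X_{t+1} \mid \mathcal F_t] = 0.6950

For an AR(p) model X_t = c + sum_i phi_i X_{t-i} + eps_t, the
one-step-ahead conditional mean is
  E[X_{t+1} | X_t, ...] = c + sum_i phi_i X_{t+1-i}.
Substitute known values:
  E[X_{t+1} | ...] = (0.695) * (1)
                   = 0.6950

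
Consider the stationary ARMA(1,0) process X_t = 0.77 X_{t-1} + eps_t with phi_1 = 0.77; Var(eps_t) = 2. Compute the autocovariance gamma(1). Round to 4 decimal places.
\gamma(1) = 3.7829

Multiply the model equation by X_{t-k} and take expectations. With theta_0 = psi_0 = 1 and psi_j the MA(infinity) weights, this gives
  gamma(k) - sum_i phi_i gamma(k-i) = c_k,
  c_k = sigma^2 * sum_{j=k..q} theta_j psi_{j-k}   (c_k = 0 for k > q),
using gamma(-m) = gamma(m).
Pure AR (q = 0): c_0 = sigma^2 = 2, c_k = 0 for k >= 1.
Equations for k = 0 and k = 1 (AR order 1):
  gamma(0) = phi_1 gamma(1) + c_0
  gamma(1) = phi_1 gamma(0) + c_1
Substituting the second into the first: gamma(0) (1 - phi_1^2) = c_0 + phi_1 c_1, so
  gamma(0) = c_0 / (1 - phi_1^2) = 2 / (1 - (0.77)^2) = 2 / 0.4071 = 4.912798.
  gamma(1) = phi_1 gamma(0) = (0.77)(4.912798) = 3.782854.
Therefore gamma(1) = 3.7829 (to 4 decimal places).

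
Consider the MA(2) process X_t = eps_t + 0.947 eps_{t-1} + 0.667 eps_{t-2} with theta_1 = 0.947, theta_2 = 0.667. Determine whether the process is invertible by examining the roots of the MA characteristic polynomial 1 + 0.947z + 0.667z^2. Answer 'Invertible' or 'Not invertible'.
\text{Invertible}

The MA(q) characteristic polynomial is P(z) = 1 + 0.947z + 0.667z^2.
Invertibility requires all roots to lie outside the unit circle, i.e. |z| > 1 for every root.
Set 1 + (0.947) z + (0.667) z^2 = 0, i.e. a z^2 + b z + c = 0 with a = 0.667, b = 0.947, c = 1.
Discriminant D = b^2 - 4ac = (0.947)^2 - 4*(0.667)*1 = 0.896809 - (2.668) = -1.771191.
D < 0, so the roots are the complex-conjugate pair z = (-b +/- i sqrt(-D)) / (2a) = -0.7099 +/- 0.9976i.
For a conjugate pair |z|^2 = z * conj(z) = (product of roots) = c/a = 1/(0.667) = 1.49925, so |z| = sqrt(1.49925) = 1.2244 for both roots.
Moduli of all roots: 1.2244, 1.2244.
All moduli strictly greater than 1? Yes.
Verdict: Invertible.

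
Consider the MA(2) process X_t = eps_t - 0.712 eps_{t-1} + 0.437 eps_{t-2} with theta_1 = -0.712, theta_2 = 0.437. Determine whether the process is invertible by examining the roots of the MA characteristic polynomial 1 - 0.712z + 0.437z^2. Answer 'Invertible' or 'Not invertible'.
\text{Invertible}

The MA(q) characteristic polynomial is P(z) = 1 - 0.712z + 0.437z^2.
Invertibility requires all roots to lie outside the unit circle, i.e. |z| > 1 for every root.
Set 1 + (-0.712) z + (0.437) z^2 = 0, i.e. a z^2 + b z + c = 0 with a = 0.437, b = -0.712, c = 1.
Discriminant D = b^2 - 4ac = (-0.712)^2 - 4*(0.437)*1 = 0.506944 - (1.748) = -1.241056.
D < 0, so the roots are the complex-conjugate pair z = (-b +/- i sqrt(-D)) / (2a) = 0.8146 +/- 1.2746i.
For a conjugate pair |z|^2 = z * conj(z) = (product of roots) = c/a = 1/(0.437) = 2.28833, so |z| = sqrt(2.28833) = 1.5127 for both roots.
Moduli of all roots: 1.5127, 1.5127.
All moduli strictly greater than 1? Yes.
Verdict: Invertible.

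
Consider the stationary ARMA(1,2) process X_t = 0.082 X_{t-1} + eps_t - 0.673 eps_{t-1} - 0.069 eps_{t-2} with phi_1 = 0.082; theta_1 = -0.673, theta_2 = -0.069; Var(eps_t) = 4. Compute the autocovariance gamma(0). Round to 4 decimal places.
\gamma(0) = 5.4527

Multiply the model equation by X_{t-k} and take expectations. With theta_0 = psi_0 = 1 and psi_j the MA(infinity) weights, this gives
  gamma(k) - sum_i phi_i gamma(k-i) = c_k,
  c_k = sigma^2 * sum_{j=k..q} theta_j psi_{j-k}   (c_k = 0 for k > q),
using gamma(-m) = gamma(m).
psi-weights needed (psi_j = theta_j + sum_i phi_i psi_{j-i}):
  psi_1 = theta_1 + phi_1 = -0.673 + (0.082) = -0.591
  psi_2 = theta_2 + phi_1 psi_1 = -0.069 + (0.082)(-0.591) = -0.117462
Right-hand sides:
  c_0 = sigma^2 (1 + theta_1 psi_1 + theta_2 psi_2) = 4 * (1 + (-0.673)(-0.591) + (-0.069)(-0.117462)) = 4 * 1.405848 = 5.623392
  c_1 = sigma^2 (theta_1 + theta_2 psi_1) = 4 * (-0.673 + (-0.069)(-0.591)) = -2.528884
  c_2 = sigma^2 theta_2 = 4 * (-0.069) = -0.276
Equations for k = 0 and k = 1 (AR order 1):
  gamma(0) = phi_1 gamma(1) + c_0
  gamma(1) = phi_1 gamma(0) + c_1
Substituting the second into the first: gamma(0) (1 - phi_1^2) = c_0 + phi_1 c_1, so
  gamma(0) = (c_0 + phi_1 c_1) / (1 - phi_1^2) = (5.623392 + (0.082)(-2.528884)) / (1 - (0.082)^2) = 5.416023 / 0.993276 = 5.452687.
Therefore gamma(0) = 5.4527 (to 4 decimal places).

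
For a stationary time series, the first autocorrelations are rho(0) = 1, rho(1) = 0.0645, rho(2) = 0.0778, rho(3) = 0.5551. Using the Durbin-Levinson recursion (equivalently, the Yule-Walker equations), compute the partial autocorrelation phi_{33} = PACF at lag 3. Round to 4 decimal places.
\phi_{33} = 0.5510

The PACF at lag k is phi_{kk}, the last component of the solution
to the Yule-Walker system G_k phi = r_k where
  (G_k)_{ij} = rho(|i - j|), (r_k)_i = rho(i), i,j = 1..k.
Equivalently, Durbin-Levinson gives phi_{kk} iteratively:
  phi_{11} = rho(1)
  phi_{kk} = [rho(k) - sum_{j=1..k-1} phi_{k-1,j} rho(k-j)]
            / [1 - sum_{j=1..k-1} phi_{k-1,j} rho(j)],
  phi_{k,j} = phi_{k-1,j} - phi_{kk} phi_{k-1,k-j},  j = 1..k-1.
Step k = 1:
  phi_11 = rho(1) = 0.0645.
Step k = 2:
  phi_22 = [rho(2) - phi_11 rho(1)] / [1 - phi_11 rho(1)] = [0.0778 - (0.0645)(0.0645)] / [1 - (0.0645)(0.0645)]
         = 0.07363975 / 0.99583975 = 0.073947.
  Update: phi_21 = phi_11 - phi_22 phi_11 = 0.0645 - (0.073947)(0.0645) = 0.05973.
Step k = 3:
  phi_33 = [rho(3) - phi_21 rho(2) - phi_22 rho(1)] / [1 - phi_21 rho(1) - phi_22 rho(2)]
    numerator   = 0.5551 - (0.05973)(0.0778) - (0.073947)(0.0645) = 0.54568337
    denominator = 1 - (0.05973)(0.0645) - (0.073947)(0.0778) = 0.99039428
  phi_33 = 0.54568337 / 0.99039428 = 0.551.
Therefore phi_{33} = 0.5510.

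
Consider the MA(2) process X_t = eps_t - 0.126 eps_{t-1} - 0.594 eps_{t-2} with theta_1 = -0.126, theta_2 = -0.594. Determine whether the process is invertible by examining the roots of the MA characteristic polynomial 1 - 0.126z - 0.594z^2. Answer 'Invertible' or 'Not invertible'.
\text{Invertible}

The MA(q) characteristic polynomial is P(z) = 1 - 0.126z - 0.594z^2.
Invertibility requires all roots to lie outside the unit circle, i.e. |z| > 1 for every root.
Set 1 + (-0.126) z + (-0.594) z^2 = 0, i.e. a z^2 + b z + c = 0 with a = -0.594, b = -0.126, c = 1.
Discriminant D = b^2 - 4ac = (-0.126)^2 - 4*(-0.594)*1 = 0.015876 - (-2.376) = 2.391876.
D >= 0, so the roots are real: z = (-b +/- sqrt(D)) / (2a) = (0.126 +/- 1.546569) / (-1.188).
  z_1 = (0.126 + 1.546569) / (-1.188) = -1.4079,   |z_1| = 1.4079.
  z_2 = (0.126 - 1.546569) / (-1.188) = 1.1958,   |z_2| = 1.1958.
Moduli of all roots: 1.4079, 1.1958.
All moduli strictly greater than 1? Yes.
Verdict: Invertible.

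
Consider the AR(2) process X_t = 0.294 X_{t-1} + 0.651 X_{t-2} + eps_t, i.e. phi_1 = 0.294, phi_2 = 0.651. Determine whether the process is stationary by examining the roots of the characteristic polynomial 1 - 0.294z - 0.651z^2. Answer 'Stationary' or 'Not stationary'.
\text{Stationary}

The AR(p) characteristic polynomial is P(z) = 1 - 0.294z - 0.651z^2.
Stationarity requires all roots to lie outside the unit circle, i.e. |z| > 1 for every root.
Set 1 + (-0.294) z + (-0.651) z^2 = 0, i.e. a z^2 + b z + c = 0 with a = -0.651, b = -0.294, c = 1.
Discriminant D = b^2 - 4ac = (-0.294)^2 - 4*(-0.651)*1 = 0.086436 - (-2.604) = 2.690436.
D >= 0, so the roots are real: z = (-b +/- sqrt(D)) / (2a) = (0.294 +/- 1.640255) / (-1.302).
  z_1 = (0.294 + 1.640255) / (-1.302) = -1.4856,   |z_1| = 1.4856.
  z_2 = (0.294 - 1.640255) / (-1.302) = 1.034,   |z_2| = 1.034.
Moduli of all roots: 1.4856, 1.0340.
All moduli strictly greater than 1? Yes.
Verdict: Stationary.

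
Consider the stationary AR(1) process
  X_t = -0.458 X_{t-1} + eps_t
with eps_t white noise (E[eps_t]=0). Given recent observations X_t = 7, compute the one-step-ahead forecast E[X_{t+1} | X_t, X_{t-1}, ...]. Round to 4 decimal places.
E[X_{t+1} \mid \mathcal F_t] = -3.2060

For an AR(p) model X_t = c + sum_i phi_i X_{t-i} + eps_t, the
one-step-ahead conditional mean is
  E[X_{t+1} | X_t, ...] = c + sum_i phi_i X_{t+1-i}.
Substitute known values:
  E[X_{t+1} | ...] = (-0.458) * (7)
                   = -3.2060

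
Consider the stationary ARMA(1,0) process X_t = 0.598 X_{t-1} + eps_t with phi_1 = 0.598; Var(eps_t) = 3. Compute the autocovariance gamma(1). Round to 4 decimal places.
\gamma(1) = 2.7927

Multiply the model equation by X_{t-k} and take expectations. With theta_0 = psi_0 = 1 and psi_j the MA(infinity) weights, this gives
  gamma(k) - sum_i phi_i gamma(k-i) = c_k,
  c_k = sigma^2 * sum_{j=k..q} theta_j psi_{j-k}   (c_k = 0 for k > q),
using gamma(-m) = gamma(m).
Pure AR (q = 0): c_0 = sigma^2 = 3, c_k = 0 for k >= 1.
Equations for k = 0 and k = 1 (AR order 1):
  gamma(0) = phi_1 gamma(1) + c_0
  gamma(1) = phi_1 gamma(0) + c_1
Substituting the second into the first: gamma(0) (1 - phi_1^2) = c_0 + phi_1 c_1, so
  gamma(0) = c_0 / (1 - phi_1^2) = 3 / (1 - (0.598)^2) = 3 / 0.642396 = 4.670017.
  gamma(1) = phi_1 gamma(0) = (0.598)(4.670017) = 2.79267.
Therefore gamma(1) = 2.7927 (to 4 decimal places).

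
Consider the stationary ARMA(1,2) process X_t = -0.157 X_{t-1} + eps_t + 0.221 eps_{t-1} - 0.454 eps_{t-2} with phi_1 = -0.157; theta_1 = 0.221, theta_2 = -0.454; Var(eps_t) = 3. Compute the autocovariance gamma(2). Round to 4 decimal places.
\gamma(2) = -1.3618

Multiply the model equation by X_{t-k} and take expectations. With theta_0 = psi_0 = 1 and psi_j the MA(infinity) weights, this gives
  gamma(k) - sum_i phi_i gamma(k-i) = c_k,
  c_k = sigma^2 * sum_{j=k..q} theta_j psi_{j-k}   (c_k = 0 for k > q),
using gamma(-m) = gamma(m).
psi-weights needed (psi_j = theta_j + sum_i phi_i psi_{j-i}):
  psi_1 = theta_1 + phi_1 = 0.221 + (-0.157) = 0.064
  psi_2 = theta_2 + phi_1 psi_1 = -0.454 + (-0.157)(0.064) = -0.464048
Right-hand sides:
  c_0 = sigma^2 (1 + theta_1 psi_1 + theta_2 psi_2) = 3 * (1 + (0.221)(0.064) + (-0.454)(-0.464048)) = 3 * 1.224822 = 3.674465
  c_1 = sigma^2 (theta_1 + theta_2 psi_1) = 3 * (0.221 + (-0.454)(0.064)) = 0.575832
  c_2 = sigma^2 theta_2 = 3 * (-0.454) = -1.362
Equations for k = 0 and k = 1 (AR order 1):
  gamma(0) = phi_1 gamma(1) + c_0
  gamma(1) = phi_1 gamma(0) + c_1
Substituting the second into the first: gamma(0) (1 - phi_1^2) = c_0 + phi_1 c_1, so
  gamma(0) = (c_0 + phi_1 c_1) / (1 - phi_1^2) = (3.674465 + (-0.157)(0.575832)) / (1 - (-0.157)^2) = 3.58406 / 0.975351 = 3.674636.
  gamma(1) = phi_1 gamma(0) + c_1 = (-0.157)(3.674636) + (0.575832) = -0.001086.
For k = 2: gamma(2) = phi_1 gamma(1) + c_2
  = (-0.157)(-0.001086) + (-1.362) = -1.36183.
Therefore gamma(2) = -1.3618 (to 4 decimal places).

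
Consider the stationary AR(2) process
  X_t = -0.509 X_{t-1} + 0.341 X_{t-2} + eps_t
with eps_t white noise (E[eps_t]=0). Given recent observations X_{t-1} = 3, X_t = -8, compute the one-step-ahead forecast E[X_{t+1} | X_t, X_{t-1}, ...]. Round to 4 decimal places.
E[X_{t+1} \mid \mathcal F_t] = 5.0950

For an AR(p) model X_t = c + sum_i phi_i X_{t-i} + eps_t, the
one-step-ahead conditional mean is
  E[X_{t+1} | X_t, ...] = c + sum_i phi_i X_{t+1-i}.
Substitute known values:
  E[X_{t+1} | ...] = (-0.509) * (-8) + (0.341) * (3)
                   = 5.0950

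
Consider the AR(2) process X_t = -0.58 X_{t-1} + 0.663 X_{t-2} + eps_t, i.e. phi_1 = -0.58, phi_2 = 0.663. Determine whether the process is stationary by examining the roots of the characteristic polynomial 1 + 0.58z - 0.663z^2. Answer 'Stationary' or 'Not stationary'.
\text{Not stationary}

The AR(p) characteristic polynomial is P(z) = 1 + 0.58z - 0.663z^2.
Stationarity requires all roots to lie outside the unit circle, i.e. |z| > 1 for every root.
Set 1 + (0.58) z + (-0.663) z^2 = 0, i.e. a z^2 + b z + c = 0 with a = -0.663, b = 0.58, c = 1.
Discriminant D = b^2 - 4ac = (0.58)^2 - 4*(-0.663)*1 = 0.3364 - (-2.652) = 2.9884.
D >= 0, so the roots are real: z = (-b +/- sqrt(D)) / (2a) = (-0.58 +/- 1.728699) / (-1.326).
  z_1 = (-0.58 + 1.728699) / (-1.326) = -0.8663,   |z_1| = 0.8663.
  z_2 = (-0.58 - 1.728699) / (-1.326) = 1.7411,   |z_2| = 1.7411.
Moduli of all roots: 0.8663, 1.7411.
All moduli strictly greater than 1? No.
Verdict: Not stationary.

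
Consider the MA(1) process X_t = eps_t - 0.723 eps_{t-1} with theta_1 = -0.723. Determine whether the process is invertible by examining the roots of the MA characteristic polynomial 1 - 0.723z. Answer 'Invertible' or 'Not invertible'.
\text{Invertible}

The MA(q) characteristic polynomial is P(z) = 1 - 0.723z.
Invertibility requires all roots to lie outside the unit circle, i.e. |z| > 1 for every root.
This is linear in z: 1 + (-0.723) z = 0  =>  z = -1/(-0.723) = 1.383126,  |z| = 1.383126.
Moduli of all roots: 1.3831.
All moduli strictly greater than 1? Yes.
Verdict: Invertible.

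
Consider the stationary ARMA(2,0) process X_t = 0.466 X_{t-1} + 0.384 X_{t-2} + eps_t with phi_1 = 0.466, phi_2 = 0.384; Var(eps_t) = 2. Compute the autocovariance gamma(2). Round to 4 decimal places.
\gamma(2) = 4.0397

Multiply the model equation by X_{t-k} and take expectations. With theta_0 = psi_0 = 1 and psi_j the MA(infinity) weights, this gives
  gamma(k) - sum_i phi_i gamma(k-i) = c_k,
  c_k = sigma^2 * sum_{j=k..q} theta_j psi_{j-k}   (c_k = 0 for k > q),
using gamma(-m) = gamma(m).
Pure AR (q = 0): c_0 = sigma^2 = 2, c_k = 0 for k >= 1.
Equations for k = 0, 1, 2 (AR order 2, c_2 = 0):
  (E0) gamma(0) = phi_1 gamma(1) + phi_2 gamma(2) + c_0
  (E1) gamma(1) = phi_1 gamma(0) + phi_2 gamma(1) + c_1
  (E2) gamma(2) = phi_1 gamma(1) + phi_2 gamma(0)
From (E1): gamma(1) = A gamma(0) + B with
  A = phi_1 / (1 - phi_2) = 0.466 / 0.616 = 0.756494,   B = c_1 / (1 - phi_2) = 0 / 0.616 = 0.
Insert (E2) into (E0): gamma(0) (1 - phi_2^2) = phi_1 (1 + phi_2) gamma(1) + c_0.
  phi_1 (1 + phi_2) = (0.466)(1.384) = 0.644944,   1 - phi_2^2 = 0.852544.
Replace gamma(1) by A gamma(0) + B and collect gamma(0):
  gamma(0) [0.852544 - (0.644944)(0.756494)] = c_0 = 2
  gamma(0) * 0.364648 = 2
  gamma(0) = 2 / 0.364648 = 5.484741.
  gamma(1) = A gamma(0) = (0.756494)(5.484741) = 4.149171.
  gamma(2) = phi_1 gamma(1) + phi_2 gamma(0) = (0.466)(4.149171) + (0.384)(5.484741) = 4.039654.
Therefore gamma(2) = 4.0397 (to 4 decimal places).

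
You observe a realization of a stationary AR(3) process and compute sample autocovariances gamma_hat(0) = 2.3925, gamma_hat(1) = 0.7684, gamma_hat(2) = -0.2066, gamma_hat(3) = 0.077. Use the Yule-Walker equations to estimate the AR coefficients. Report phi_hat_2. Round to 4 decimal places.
\hat\phi_{2} = -0.2720

The Yule-Walker equations for an AR(p) process read, in matrix form,
  Gamma_p phi = r_p,   with   (Gamma_p)_{ij} = gamma(|i - j|),
                       (r_p)_i = gamma(i),   i,j = 1..p.
Substitute the sample gammas (Toeplitz matrix and right-hand side of size 3):
  Gamma_p = [[2.3925, 0.7684, -0.2066], [0.7684, 2.3925, 0.7684], [-0.2066, 0.7684, 2.3925]]
  r_p     = [0.7684, -0.2066, 0.077]
Written out (R1..R3):
  (R1) 2.3925 phi_1 + 0.7684 phi_2 - 0.2066 phi_3 = 0.7684
  (R2) 0.7684 phi_1 + 2.3925 phi_2 + 0.7684 phi_3 = -0.2066
  (R3) -0.2066 phi_1 + 0.7684 phi_2 + 2.3925 phi_3 = 0.077
Gaussian elimination:
  R2 <- R2 - (0.7684/2.3925) R1 = R2 - (0.32117) R1:  2.145713 phi_2 + 0.834754 phi_3 = -0.453387
  R3 <- R3 - (-0.2066/2.3925) R1 = R3 - (-0.086353) R1:  0.834754 phi_2 + 2.374659 phi_3 = 0.143354
  R3 <- R3 - (0.834754/2.145713) R2 = R3 - (0.389033) R2:  2.049912 phi_3 = 0.319737
Back-substitution:
  phi_hat_3 = 0.319737 / 2.049912 = 0.155976
  phi_hat_2 = (-0.453387 - (0.834754)(0.155976)) / 2.145713 = -0.271979
  phi_hat_1 = (0.7684 - (0.7684)(-0.271979) - (-0.2066)(0.155976)) / 2.3925 = 0.421991
So phi_hat = [0.4220, -0.2720, 0.1560].
Therefore phi_hat_2 = -0.2720.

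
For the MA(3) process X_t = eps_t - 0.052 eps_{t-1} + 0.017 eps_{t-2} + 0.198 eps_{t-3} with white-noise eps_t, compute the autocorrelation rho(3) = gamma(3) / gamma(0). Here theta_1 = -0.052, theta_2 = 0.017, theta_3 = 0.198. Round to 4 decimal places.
\rho(3) = 0.1900

For an MA(q) process with theta_0 = 1, the autocovariance is
  gamma(k) = sigma^2 * sum_{i=0..q-k} theta_i * theta_{i+k},
and rho(k) = gamma(k) / gamma(0). Sigma^2 cancels.
  numerator   = (1)*(0.198) = 0.198.
  denominator = (1)^2 + (-0.052)^2 + (0.017)^2 + (0.198)^2 = 1.042197.
  rho(3) = 0.198 / 1.042197 = 0.1900.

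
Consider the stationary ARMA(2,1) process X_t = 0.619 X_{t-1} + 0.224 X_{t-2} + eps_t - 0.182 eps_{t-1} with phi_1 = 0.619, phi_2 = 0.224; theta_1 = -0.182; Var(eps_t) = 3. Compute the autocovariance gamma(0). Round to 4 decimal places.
\gamma(0) = 6.4503

Multiply the model equation by X_{t-k} and take expectations. With theta_0 = psi_0 = 1 and psi_j the MA(infinity) weights, this gives
  gamma(k) - sum_i phi_i gamma(k-i) = c_k,
  c_k = sigma^2 * sum_{j=k..q} theta_j psi_{j-k}   (c_k = 0 for k > q),
using gamma(-m) = gamma(m).
psi-weights needed (psi_j = theta_j + sum_i phi_i psi_{j-i}):
  psi_1 = theta_1 + phi_1 = -0.182 + (0.619) = 0.437
Right-hand sides:
  c_0 = sigma^2 (1 + theta_1 psi_1) = 3 * (1 + (-0.182)(0.437)) = 3 * 0.920466 = 2.761398
  c_1 = sigma^2 theta_1 = 3 * (-0.182) = -0.546
  c_2 = 0
Equations for k = 0, 1, 2 (AR order 2, c_2 = 0):
  (E0) gamma(0) = phi_1 gamma(1) + phi_2 gamma(2) + c_0
  (E1) gamma(1) = phi_1 gamma(0) + phi_2 gamma(1) + c_1
  (E2) gamma(2) = phi_1 gamma(1) + phi_2 gamma(0)
From (E1): gamma(1) = A gamma(0) + B with
  A = phi_1 / (1 - phi_2) = 0.619 / 0.776 = 0.79768,   B = c_1 / (1 - phi_2) = -0.546 / 0.776 = -0.703608.
Insert (E2) into (E0): gamma(0) (1 - phi_2^2) = phi_1 (1 + phi_2) gamma(1) + c_0.
  phi_1 (1 + phi_2) = (0.619)(1.224) = 0.757656,   1 - phi_2^2 = 0.949824.
Replace gamma(1) by A gamma(0) + B and collect gamma(0):
  gamma(0) [0.949824 - (0.757656)(0.79768)] = (0.757656)(-0.703608) + 2.761398
  gamma(0) * 0.345457 = 2.228305
  gamma(0) = 2.228305 / 0.345457 = 6.450317.
Therefore gamma(0) = 6.4503 (to 4 decimal places).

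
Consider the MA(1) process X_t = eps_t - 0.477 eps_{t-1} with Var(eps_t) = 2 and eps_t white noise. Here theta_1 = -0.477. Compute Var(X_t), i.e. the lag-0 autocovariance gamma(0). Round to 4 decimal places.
\gamma(0) = 2.4551

For an MA(q) process X_t = eps_t + sum_i theta_i eps_{t-i} with
Var(eps_t) = sigma^2, the variance is
  gamma(0) = sigma^2 * (1 + sum_i theta_i^2).
  sum_i theta_i^2 = (-0.477)^2 = 0.227529.
  gamma(0) = 2 * (1 + 0.227529) = 2 * 1.227529 = 2.455058, which rounds to 2.4551.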